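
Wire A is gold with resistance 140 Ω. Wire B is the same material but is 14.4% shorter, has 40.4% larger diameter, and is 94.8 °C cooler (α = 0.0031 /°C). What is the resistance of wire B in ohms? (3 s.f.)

42.9 Ω

R ∝ ρL/d² with ρ ∝ (1+αΔT), so R_B/R_A = (1 − 14.4/100) × (1 + 40.4/100)⁻² × (1 − 0.0031×94.8)
= 0.856 × 0.5073 × 0.7061 = 0.3066
R_B = 0.3066 × 140 = 42.9 Ω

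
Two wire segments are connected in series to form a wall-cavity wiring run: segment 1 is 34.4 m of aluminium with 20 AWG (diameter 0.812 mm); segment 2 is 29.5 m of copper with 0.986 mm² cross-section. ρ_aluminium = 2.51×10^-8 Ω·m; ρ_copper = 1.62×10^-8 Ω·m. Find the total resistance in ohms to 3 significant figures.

2.15 Ω

Segment 1: A = π(0.812/2 mm)² = π(4.0600e-04 m)² = 5.178e-07 m²
R₁ = ρL/A = (2.51×10^-8)(34.4)/(5.178e-07) = 1.667 Ω
Segment 2: A = 0.986 mm² = 9.860e-07 m²
R₂ = (1.62×10^-8)(29.5)/(9.860e-07) = 0.4847 Ω
R = R₁ + R₂ = 2.15 Ω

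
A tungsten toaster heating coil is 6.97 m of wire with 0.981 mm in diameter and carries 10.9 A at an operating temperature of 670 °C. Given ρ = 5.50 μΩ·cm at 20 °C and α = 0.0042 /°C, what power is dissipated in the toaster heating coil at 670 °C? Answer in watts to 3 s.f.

225 W

ρ = 5.50 μΩ·cm = 5.50×10^-8 Ω·m
A = π(d/2)² = π(4.9050e-04 m)² = 7.558e-07 m²
R₍20₎ = ρL/A = (5.50×10^-8)(6.97)/(7.558e-07) = 0.5072 Ω
R₍670₎ = R₍20₎(1 + αΔT) = 0.5072 × (1 + 0.0042×650) = 1.892 Ω
P = I²R = (10.9)² × 1.892 = 225 W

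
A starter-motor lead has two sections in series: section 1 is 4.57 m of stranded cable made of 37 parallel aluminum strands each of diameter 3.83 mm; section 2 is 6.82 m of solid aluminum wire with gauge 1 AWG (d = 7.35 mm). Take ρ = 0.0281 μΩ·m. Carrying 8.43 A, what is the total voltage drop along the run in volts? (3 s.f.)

ρ = 0.0281 μΩ·m = 2.81×10^-8 Ω·m
Section 1: A_strand = π(1.9150e-03)² = 1.152e-05 m²; R₁ = ρL/(N·A_s) = (2.81×10^-8)(4.57)/(37×1.152e-05) = 3.013×10^-4 Ω
Section 2: A = π(7.35/2 mm)² = π(3.6750e-03 m)² = 4.243e-05 m²
R₂ = (2.81×10^-8)(6.82)/(4.243e-05) = 0.004517 Ω
R = R₁ + R₂ = 0.004818 Ω
V = IR = 8.43 × 0.004818 = 0.0406 V

0.0406 V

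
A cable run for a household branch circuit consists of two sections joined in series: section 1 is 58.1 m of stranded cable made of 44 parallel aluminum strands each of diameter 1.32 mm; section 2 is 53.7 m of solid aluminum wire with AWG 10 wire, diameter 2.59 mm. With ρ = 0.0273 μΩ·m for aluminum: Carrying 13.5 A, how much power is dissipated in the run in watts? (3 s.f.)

ρ = 0.0273 μΩ·m = 2.73×10^-8 Ω·m
Section 1: A_strand = π(6.6000e-04)² = 1.368e-06 m²; R₁ = ρL/(N·A_s) = (2.73×10^-8)(58.1)/(44×1.368e-06) = 0.02634 Ω
Section 2: A = π(2.59/2 mm)² = π(1.2950e-03 m)² = 5.269e-06 m²
R₂ = (2.73×10^-8)(53.7)/(5.269e-06) = 0.2783 Ω
R = R₁ + R₂ = 0.3046 Ω
P = I²R = (13.5)² × 0.3046 = 55.5 W

55.5 W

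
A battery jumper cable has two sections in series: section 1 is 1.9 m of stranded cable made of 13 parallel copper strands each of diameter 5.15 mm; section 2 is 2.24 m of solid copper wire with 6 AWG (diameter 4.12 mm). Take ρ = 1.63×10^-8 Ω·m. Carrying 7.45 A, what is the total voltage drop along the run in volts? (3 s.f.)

Section 1: A_strand = π(2.5750e-03)² = 2.083e-05 m²; R₁ = ρL/(N·A_s) = (1.63×10^-8)(1.9)/(13×2.083e-05) = 1.144×10^-4 Ω
Section 2: A = π(4.12/2 mm)² = π(2.0600e-03 m)² = 1.333e-05 m²
R₂ = (1.63×10^-8)(2.24)/(1.333e-05) = 0.002739 Ω
R = R₁ + R₂ = 0.002853 Ω
V = IR = 7.45 × 0.002853 = 0.0213 V

0.0213 V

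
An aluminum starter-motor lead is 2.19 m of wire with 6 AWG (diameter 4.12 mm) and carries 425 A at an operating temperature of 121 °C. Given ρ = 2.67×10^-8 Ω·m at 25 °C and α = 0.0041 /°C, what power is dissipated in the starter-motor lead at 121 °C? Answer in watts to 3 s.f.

1100 W

A = π(4.12/2 mm)² = π(2.0600e-03 m)² = 1.333e-05 m²
R₍25₎ = ρL/A = (2.67×10^-8)(2.19)/(1.333e-05) = 0.004386 Ω
R₍121₎ = R₍25₎(1 + αΔT) = 0.004386 × (1 + 0.0041×96) = 0.006112 Ω
P = I²R = (425)² × 0.006112 = 1100 W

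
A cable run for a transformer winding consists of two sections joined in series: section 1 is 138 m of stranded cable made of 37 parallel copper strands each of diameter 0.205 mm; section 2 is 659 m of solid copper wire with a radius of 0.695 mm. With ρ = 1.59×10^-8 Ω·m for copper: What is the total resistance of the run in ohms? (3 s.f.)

8.70 Ω

Section 1: A_strand = π(1.0250e-04)² = 3.301e-08 m²; R₁ = ρL/(N·A_s) = (1.59×10^-8)(138)/(37×3.301e-08) = 1.797 Ω
Section 2: A = πr² = π(6.9500e-04 m)² = 1.517e-06 m²
R₂ = (1.59×10^-8)(659)/(1.517e-06) = 6.905 Ω
R = R₁ + R₂ = 8.70 Ω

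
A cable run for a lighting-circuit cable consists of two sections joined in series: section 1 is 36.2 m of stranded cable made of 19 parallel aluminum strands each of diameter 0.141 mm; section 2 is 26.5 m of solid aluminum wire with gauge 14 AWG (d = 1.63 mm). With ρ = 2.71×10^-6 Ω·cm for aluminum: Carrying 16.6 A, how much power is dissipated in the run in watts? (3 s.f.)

1010 W

ρ = 2.71×10^-6 Ω·cm = 2.71×10^-8 Ω·m
Section 1: A_strand = π(7.0500e-05)² = 1.561e-08 m²; R₁ = ρL/(N·A_s) = (2.71×10^-8)(36.2)/(19×1.561e-08) = 3.307 Ω
Section 2: A = π(1.63/2 mm)² = π(8.1500e-04 m)² = 2.087e-06 m²
R₂ = (2.71×10^-8)(26.5)/(2.087e-06) = 0.3442 Ω
R = R₁ + R₂ = 3.651 Ω
P = I²R = (16.6)² × 3.651 = 1010 W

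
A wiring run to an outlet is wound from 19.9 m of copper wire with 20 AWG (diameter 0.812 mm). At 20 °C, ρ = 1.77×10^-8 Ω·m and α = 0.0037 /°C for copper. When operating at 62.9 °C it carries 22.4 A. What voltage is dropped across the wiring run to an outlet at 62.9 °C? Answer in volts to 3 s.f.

17.7 V

A = π(0.812/2 mm)² = π(4.0600e-04 m)² = 5.178e-07 m²
R₍20₎ = ρL/A = (1.77×10^-8)(19.9)/(5.178e-07) = 0.6802 Ω
R₍62.9₎ = R₍20₎(1 + αΔT) = 0.6802 × (1 + 0.0037×42.9) = 0.7881 Ω
V = IR = 22.4 × 0.7881 = 17.7 V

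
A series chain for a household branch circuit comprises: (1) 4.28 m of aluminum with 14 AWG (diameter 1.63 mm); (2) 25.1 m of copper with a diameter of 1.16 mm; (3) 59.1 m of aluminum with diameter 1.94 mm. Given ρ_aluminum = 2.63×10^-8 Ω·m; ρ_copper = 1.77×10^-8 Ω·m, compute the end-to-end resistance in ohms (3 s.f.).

Seg 1: A = π(1.63/2 mm)² = π(8.1500e-04 m)² = 2.087e-06 m²
R_1 = (2.63×10^-8)(4.28)/(2.087e-06) = 0.05394 Ω
Seg 2: A = π(d/2)² = π(5.8000e-04 m)² = 1.057e-06 m²
R_2 = (1.77×10^-8)(25.1)/(1.057e-06) = 0.4204 Ω
Seg 3: A = π(d/2)² = π(9.7000e-04 m)² = 2.956e-06 m²
R_3 = (2.63×10^-8)(59.1)/(2.956e-06) = 0.5258 Ω
R_total = R_1 + R_2 + R_3 = 1.00 Ω

1.00 Ω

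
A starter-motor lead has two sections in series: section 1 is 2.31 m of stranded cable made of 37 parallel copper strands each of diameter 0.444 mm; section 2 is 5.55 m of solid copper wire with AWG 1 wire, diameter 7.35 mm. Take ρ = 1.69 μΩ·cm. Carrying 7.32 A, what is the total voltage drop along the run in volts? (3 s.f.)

0.0661 V

ρ = 1.69 μΩ·cm = 1.69×10^-8 Ω·m
Section 1: A_strand = π(2.2200e-04)² = 1.548e-07 m²; R₁ = ρL/(N·A_s) = (1.69×10^-8)(2.31)/(37×1.548e-07) = 0.006815 Ω
Section 2: A = π(7.35/2 mm)² = π(3.6750e-03 m)² = 4.243e-05 m²
R₂ = (1.69×10^-8)(5.55)/(4.243e-05) = 0.002211 Ω
R = R₁ + R₂ = 0.009025 Ω
V = IR = 7.32 × 0.009025 = 0.0661 V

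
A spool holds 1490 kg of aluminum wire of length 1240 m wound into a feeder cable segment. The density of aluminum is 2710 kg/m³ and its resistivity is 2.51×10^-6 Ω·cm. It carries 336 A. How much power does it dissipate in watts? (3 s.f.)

ρ = 2.51×10^-6 Ω·cm = 2.51×10^-8 Ω·m
A = m/(density·L) = 1490/(2710×1240) = 4.4340e-04 m²
R = ρL/A = (2.51×10^-8)(1240)/(4.4340e-04) = 0.07019 Ω
P = I²R = (336)² × 0.07019 = 7920 W

7920 W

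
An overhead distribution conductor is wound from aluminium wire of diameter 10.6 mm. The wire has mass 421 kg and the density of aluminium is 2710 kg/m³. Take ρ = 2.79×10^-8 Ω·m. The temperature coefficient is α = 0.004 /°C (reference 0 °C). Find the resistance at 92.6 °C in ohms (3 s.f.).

A = π(d/2)² = π(5.3000e-03 m)² = 8.8247e-05 m²
L = m/(density·A) = 421/(2710×8.8247e-05) = 1760 m
R = ρL/A = (2.79×10^-8)(1760)/(8.8247e-05) = 0.5566 Ω
R(92.6 °C) = 0.5566 × (1 + 0.004×92.6) = 0.763 Ω

0.763 Ω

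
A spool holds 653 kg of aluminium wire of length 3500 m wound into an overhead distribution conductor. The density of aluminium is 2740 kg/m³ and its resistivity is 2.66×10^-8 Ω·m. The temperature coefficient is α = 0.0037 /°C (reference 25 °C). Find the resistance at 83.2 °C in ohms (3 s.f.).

A = m/(density·L) = 653/(2740×3500) = 6.8092e-05 m²
R = ρL/A = (2.66×10^-8)(3500)/(6.8092e-05) = 1.367 Ω
R(83.2 °C) = 1.367 × (1 + 0.0037×58.2) = 1.66 Ω

1.66 Ω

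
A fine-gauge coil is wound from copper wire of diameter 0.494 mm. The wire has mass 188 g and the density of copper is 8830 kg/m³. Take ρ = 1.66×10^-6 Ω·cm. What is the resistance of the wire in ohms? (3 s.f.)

ρ = 1.66×10^-6 Ω·cm = 1.66×10^-8 Ω·m
A = π(d/2)² = π(2.4700e-04 m)² = 1.9167e-07 m²
L = m/(density·A) = 0.188/(8830×1.9167e-07) = 111.1 m
R = ρL/A = (1.66×10^-8)(111.1)/(1.9167e-07) = 9.62 Ω

9.62 Ω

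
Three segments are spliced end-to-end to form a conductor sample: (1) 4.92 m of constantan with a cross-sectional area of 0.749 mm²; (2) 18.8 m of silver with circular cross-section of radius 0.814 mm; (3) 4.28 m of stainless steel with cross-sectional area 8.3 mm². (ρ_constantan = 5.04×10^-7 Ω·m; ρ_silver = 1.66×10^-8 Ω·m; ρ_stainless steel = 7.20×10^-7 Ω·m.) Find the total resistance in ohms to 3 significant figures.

Seg 1: A = 0.749 mm² = 7.490e-07 m²
R_1 = (5.04×10^-7)(4.92)/(7.490e-07) = 3.311 Ω
Seg 2: A = πr² = π(8.1400e-04 m)² = 2.082e-06 m²
R_2 = (1.66×10^-8)(18.8)/(2.082e-06) = 0.1499 Ω
Seg 3: A = 8.3 mm² = 8.300e-06 m²
R_3 = (7.20×10^-7)(4.28)/(8.300e-06) = 0.3713 Ω
R_total = R_1 + R_2 + R_3 = 3.83 Ω

3.83 Ω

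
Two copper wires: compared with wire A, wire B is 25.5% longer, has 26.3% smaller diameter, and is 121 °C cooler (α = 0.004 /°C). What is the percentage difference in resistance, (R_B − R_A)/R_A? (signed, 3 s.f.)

R ∝ ρL/d² with ρ ∝ (1+αΔT), so R_B/R_A = (1 + 25.5/100) × (1 − 26.3/100)⁻² × (1 − 0.004×121)
= 1.255 × 1.841 × 0.516 = 1.192
(R_B − R_A)/R_A = 1.192 − 1 = 19.2%

19.2%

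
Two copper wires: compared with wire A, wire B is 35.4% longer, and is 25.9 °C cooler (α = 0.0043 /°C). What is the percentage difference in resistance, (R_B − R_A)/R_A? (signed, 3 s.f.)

R ∝ ρL/d² with ρ ∝ (1+αΔT), so R_B/R_A = (1 + 35.4/100) × (1 − 0.0043×25.9)
= 1.354 × 0.8886 = 1.203
(R_B − R_A)/R_A = 1.203 − 1 = 20.3%

20.3%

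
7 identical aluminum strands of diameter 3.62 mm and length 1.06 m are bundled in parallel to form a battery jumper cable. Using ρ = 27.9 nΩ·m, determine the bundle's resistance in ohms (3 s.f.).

ρ = 27.9 nΩ·m = 2.79×10^-8 Ω·m
A_strand = π(1.8100e-03 m)² = 1.029e-05 m²
R_strand = ρL/A = (2.79×10^-8)(1.06)/(1.029e-05) = 0.002873 Ω
R_total = R_strand/N = 0.002873/7 = 4.10×10^-4 Ω

4.10×10^-4 Ω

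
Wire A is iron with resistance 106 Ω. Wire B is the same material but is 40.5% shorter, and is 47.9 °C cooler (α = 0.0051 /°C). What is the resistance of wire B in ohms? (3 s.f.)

R ∝ ρL/d² with ρ ∝ (1+αΔT), so R_B/R_A = (1 − 40.5/100) × (1 − 0.0051×47.9)
= 0.595 × 0.7557 = 0.4496
R_B = 0.4496 × 106 = 47.7 Ω

47.7 Ω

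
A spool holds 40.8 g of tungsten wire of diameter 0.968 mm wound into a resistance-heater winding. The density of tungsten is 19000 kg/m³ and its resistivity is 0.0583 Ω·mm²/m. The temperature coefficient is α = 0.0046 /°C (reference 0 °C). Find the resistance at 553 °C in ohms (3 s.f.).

0.819 Ω

ρ = 0.0583 Ω·mm²/m = 5.83×10^-8 Ω·m
A = π(d/2)² = π(4.8400e-04 m)² = 7.3594e-07 m²
L = m/(density·A) = 0.0408/(19000×7.3594e-07) = 2.918 m
R = ρL/A = (5.83×10^-8)(2.918)/(7.3594e-07) = 0.2312 Ω
R(553 °C) = 0.2312 × (1 + 0.0046×553) = 0.819 Ω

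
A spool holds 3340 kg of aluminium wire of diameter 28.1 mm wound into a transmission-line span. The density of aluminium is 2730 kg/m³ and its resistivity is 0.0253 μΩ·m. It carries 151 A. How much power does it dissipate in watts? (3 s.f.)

1840 W

ρ = 0.0253 μΩ·m = 2.53×10^-8 Ω·m
A = π(d/2)² = π(1.4050e-02 m)² = 6.2016e-04 m²
L = m/(density·A) = 3340/(2730×6.2016e-04) = 1973 m
R = ρL/A = (2.53×10^-8)(1973)/(6.2016e-04) = 0.08048 Ω
P = I²R = (151)² × 0.08048 = 1840 W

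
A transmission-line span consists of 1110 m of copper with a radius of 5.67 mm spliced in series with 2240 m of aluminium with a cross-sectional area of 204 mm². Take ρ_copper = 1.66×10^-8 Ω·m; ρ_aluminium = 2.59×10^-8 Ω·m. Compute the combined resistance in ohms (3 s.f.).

Segment 1: A = πr² = π(5.6700e-03 m)² = 1.010e-04 m²
R₁ = ρL/A = (1.66×10^-8)(1110)/(1.010e-04) = 0.1824 Ω
Segment 2: A = 204 mm² = 2.040e-04 m²
R₂ = (2.59×10^-8)(2240)/(2.040e-04) = 0.2844 Ω
R = R₁ + R₂ = 0.467 Ω

0.467 Ω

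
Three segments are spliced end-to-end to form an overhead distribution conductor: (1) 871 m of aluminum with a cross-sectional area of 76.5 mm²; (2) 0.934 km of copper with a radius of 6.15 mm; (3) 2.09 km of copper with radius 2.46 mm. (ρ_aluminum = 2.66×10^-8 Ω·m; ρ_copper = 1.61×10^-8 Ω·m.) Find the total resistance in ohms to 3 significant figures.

Seg 1: A = 76.5 mm² = 7.650e-05 m²
R_1 = (2.66×10^-8)(871)/(7.650e-05) = 0.3029 Ω
Seg 2: A = πr² = π(6.1500e-03 m)² = 1.188e-04 m²
R_2 = (1.61×10^-8)(934)/(1.188e-04) = 0.1266 Ω
Seg 3: A = πr² = π(2.4600e-03 m)² = 1.901e-05 m²
R_3 = (1.61×10^-8)(2090)/(1.901e-05) = 1.77 Ω
R_total = R_1 + R_2 + R_3 = 2.20 Ω

2.20 Ω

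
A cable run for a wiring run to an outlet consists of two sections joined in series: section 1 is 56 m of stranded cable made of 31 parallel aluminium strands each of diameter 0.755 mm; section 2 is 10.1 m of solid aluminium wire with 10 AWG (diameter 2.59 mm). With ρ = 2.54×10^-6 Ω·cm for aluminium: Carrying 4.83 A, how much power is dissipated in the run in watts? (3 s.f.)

ρ = 2.54×10^-6 Ω·cm = 2.54×10^-8 Ω·m
Section 1: A_strand = π(3.7750e-04)² = 4.477e-07 m²; R₁ = ρL/(N·A_s) = (2.54×10^-8)(56)/(31×4.477e-07) = 0.1025 Ω
Section 2: A = π(2.59/2 mm)² = π(1.2950e-03 m)² = 5.269e-06 m²
R₂ = (2.54×10^-8)(10.1)/(5.269e-06) = 0.04869 Ω
R = R₁ + R₂ = 0.1512 Ω
P = I²R = (4.83)² × 0.1512 = 3.53 W

3.53 W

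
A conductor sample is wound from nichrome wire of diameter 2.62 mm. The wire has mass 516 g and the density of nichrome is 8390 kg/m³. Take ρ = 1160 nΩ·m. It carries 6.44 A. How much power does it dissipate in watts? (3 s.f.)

ρ = 1160 nΩ·m = 1.16×10^-6 Ω·m
A = π(d/2)² = π(1.3100e-03 m)² = 5.3913e-06 m²
L = m/(density·A) = 0.516/(8390×5.3913e-06) = 11.41 m
R = ρL/A = (1.16×10^-6)(11.41)/(5.3913e-06) = 2.454 Ω
P = I²R = (6.44)² × 2.454 = 102 W

102 W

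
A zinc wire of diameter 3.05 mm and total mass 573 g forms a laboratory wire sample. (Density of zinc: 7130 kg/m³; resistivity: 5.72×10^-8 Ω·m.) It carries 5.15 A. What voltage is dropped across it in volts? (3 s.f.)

0.443 V

A = π(d/2)² = π(1.5250e-03 m)² = 7.3062e-06 m²
L = m/(density·A) = 0.573/(7130×7.3062e-06) = 11 m
R = ρL/A = (5.72×10^-8)(11)/(7.3062e-06) = 0.08612 Ω
V = IR = 5.15 × 0.08612 = 0.443 V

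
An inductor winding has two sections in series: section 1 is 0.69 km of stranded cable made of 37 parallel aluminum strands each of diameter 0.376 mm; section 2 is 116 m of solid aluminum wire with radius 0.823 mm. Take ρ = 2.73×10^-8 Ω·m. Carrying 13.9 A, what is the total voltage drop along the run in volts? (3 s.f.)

84.4 V

Section 1: A_strand = π(1.8800e-04)² = 1.110e-07 m²; R₁ = ρL/(N·A_s) = (2.73×10^-8)(690)/(37×1.110e-07) = 4.585 Ω
Section 2: A = πr² = π(8.2300e-04 m)² = 2.128e-06 m²
R₂ = (2.73×10^-8)(116)/(2.128e-06) = 1.488 Ω
R = R₁ + R₂ = 6.073 Ω
V = IR = 13.9 × 6.073 = 84.4 V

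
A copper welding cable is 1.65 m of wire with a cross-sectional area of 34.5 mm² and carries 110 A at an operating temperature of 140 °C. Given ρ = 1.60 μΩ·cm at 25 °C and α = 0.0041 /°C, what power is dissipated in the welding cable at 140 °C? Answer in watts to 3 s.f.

13.6 W

ρ = 1.60 μΩ·cm = 1.60×10^-8 Ω·m
A = 34.5 mm² = 3.450e-05 m²
R₍25₎ = ρL/A = (1.60×10^-8)(1.65)/(3.450e-05) = 7.652×10^-4 Ω
R₍140₎ = R₍25₎(1 + αΔT) = 7.652×10^-4 × (1 + 0.0041×115) = 0.001126 Ω
P = I²R = (110)² × 0.001126 = 13.6 W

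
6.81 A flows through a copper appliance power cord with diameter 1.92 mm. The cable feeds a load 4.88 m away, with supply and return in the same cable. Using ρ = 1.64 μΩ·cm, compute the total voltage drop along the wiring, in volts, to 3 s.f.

ρ = 1.64 μΩ·cm = 1.64×10^-8 Ω·m
A = π(d/2)² = π(9.6000e-04 m)² = 2.895e-06 m²
Total conductor length (both ways) L = 2 × 4.88 = 9.76 m
R = ρL/A = (1.64×10^-8)(9.76)/(2.895e-06) = 0.05528 Ω
V = IR = 6.81 × 0.05528 = 0.376 V

0.376 V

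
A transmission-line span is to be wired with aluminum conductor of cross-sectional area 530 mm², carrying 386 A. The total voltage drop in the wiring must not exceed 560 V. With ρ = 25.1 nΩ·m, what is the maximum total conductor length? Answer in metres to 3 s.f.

ρ = 25.1 nΩ·m = 2.51×10^-8 Ω·m
A = 530 mm² = 5.300e-04 m²
L_max = V_max·A/(1·ρI) = (560)(5.300e-04)/(2.51×10^-8×386) = 30600 m

30600 m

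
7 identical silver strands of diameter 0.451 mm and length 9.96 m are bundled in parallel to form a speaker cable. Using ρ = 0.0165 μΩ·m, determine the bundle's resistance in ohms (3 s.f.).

0.147 Ω

ρ = 0.0165 μΩ·m = 1.65×10^-8 Ω·m
A_strand = π(2.2550e-04 m)² = 1.598e-07 m²
R_strand = ρL/A = (1.65×10^-8)(9.96)/(1.598e-07) = 1.029 Ω
R_total = R_strand/N = 1.029/7 = 0.147 Ω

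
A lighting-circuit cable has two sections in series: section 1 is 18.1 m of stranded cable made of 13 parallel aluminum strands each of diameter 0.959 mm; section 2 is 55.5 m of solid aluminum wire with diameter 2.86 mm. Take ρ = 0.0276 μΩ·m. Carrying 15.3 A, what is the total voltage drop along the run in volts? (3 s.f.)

ρ = 0.0276 μΩ·m = 2.76×10^-8 Ω·m
Section 1: A_strand = π(4.7950e-04)² = 7.223e-07 m²; R₁ = ρL/(N·A_s) = (2.76×10^-8)(18.1)/(13×7.223e-07) = 0.0532 Ω
Section 2: A = π(d/2)² = π(1.4300e-03 m)² = 6.424e-06 m²
R₂ = (2.76×10^-8)(55.5)/(6.424e-06) = 0.2384 Ω
R = R₁ + R₂ = 0.2916 Ω
V = IR = 15.3 × 0.2916 = 4.46 V

4.46 V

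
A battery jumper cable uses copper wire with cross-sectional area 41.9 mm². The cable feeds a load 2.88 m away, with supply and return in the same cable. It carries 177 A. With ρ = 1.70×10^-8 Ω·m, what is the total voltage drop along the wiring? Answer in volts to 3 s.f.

A = 41.9 mm² = 4.190e-05 m²
Total conductor length (both ways) L = 2 × 2.88 = 5.76 m
R = ρL/A = (1.70×10^-8)(5.76)/(4.190e-05) = 0.002337 Ω
V = IR = 177 × 0.002337 = 0.414 V

0.414 V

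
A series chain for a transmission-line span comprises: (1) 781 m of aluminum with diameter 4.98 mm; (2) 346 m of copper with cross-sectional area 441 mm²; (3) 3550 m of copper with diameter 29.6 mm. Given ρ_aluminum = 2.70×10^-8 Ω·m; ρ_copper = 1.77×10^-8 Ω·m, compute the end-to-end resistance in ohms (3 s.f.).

1.19 Ω

Seg 1: A = π(d/2)² = π(2.4900e-03 m)² = 1.948e-05 m²
R_1 = (2.70×10^-8)(781)/(1.948e-05) = 1.083 Ω
Seg 2: A = 441 mm² = 4.410e-04 m²
R_2 = (1.77×10^-8)(346)/(4.410e-04) = 0.01389 Ω
Seg 3: A = π(d/2)² = π(1.4800e-02 m)² = 6.881e-04 m²
R_3 = (1.77×10^-8)(3550)/(6.881e-04) = 0.09131 Ω
R_total = R_1 + R_2 + R_3 = 1.19 Ω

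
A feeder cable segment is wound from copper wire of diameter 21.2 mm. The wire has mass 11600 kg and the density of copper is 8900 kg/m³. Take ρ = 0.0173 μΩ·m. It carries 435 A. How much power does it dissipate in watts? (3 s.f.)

ρ = 0.0173 μΩ·m = 1.73×10^-8 Ω·m
A = π(d/2)² = π(1.0600e-02 m)² = 3.5299e-04 m²
L = m/(density·A) = 11600/(8900×3.5299e-04) = 3692 m
R = ρL/A = (1.73×10^-8)(3692)/(3.5299e-04) = 0.181 Ω
P = I²R = (435)² × 0.181 = 34200 W

34200 W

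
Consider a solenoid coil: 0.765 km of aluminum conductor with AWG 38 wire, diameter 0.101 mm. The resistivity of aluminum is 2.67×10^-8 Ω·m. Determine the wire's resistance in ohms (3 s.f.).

2550 Ω

A = π(0.101/2 mm)² = π(5.0500e-05 m)² = 8.012e-09 m²
R = ρL/A = (2.67×10^-8)(765 m)/(8.012e-09 m²) = 2550 Ω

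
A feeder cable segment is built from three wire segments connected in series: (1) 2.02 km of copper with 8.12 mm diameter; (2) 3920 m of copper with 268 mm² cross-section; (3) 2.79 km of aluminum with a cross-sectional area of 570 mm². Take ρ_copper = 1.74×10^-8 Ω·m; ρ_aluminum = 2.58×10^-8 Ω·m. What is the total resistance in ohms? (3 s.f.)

Seg 1: A = π(d/2)² = π(4.0600e-03 m)² = 5.178e-05 m²
R_1 = (1.74×10^-8)(2020)/(5.178e-05) = 0.6787 Ω
Seg 2: A = 268 mm² = 2.680e-04 m²
R_2 = (1.74×10^-8)(3920)/(2.680e-04) = 0.2545 Ω
Seg 3: A = 570 mm² = 5.700e-04 m²
R_3 = (2.58×10^-8)(2790)/(5.700e-04) = 0.1263 Ω
R_total = R_1 + R_2 + R_3 = 1.06 Ω

1.06 Ω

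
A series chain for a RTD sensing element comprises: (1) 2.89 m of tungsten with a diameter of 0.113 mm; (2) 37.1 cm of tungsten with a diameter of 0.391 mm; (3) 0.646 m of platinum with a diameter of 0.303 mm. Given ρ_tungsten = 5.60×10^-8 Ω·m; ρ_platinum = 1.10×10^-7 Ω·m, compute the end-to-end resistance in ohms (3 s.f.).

Seg 1: A = π(d/2)² = π(5.6500e-05 m)² = 1.003e-08 m²
R_1 = (5.60×10^-8)(2.89)/(1.003e-08) = 16.14 Ω
Seg 2: A = π(d/2)² = π(1.9550e-04 m)² = 1.201e-07 m²
R_2 = (5.60×10^-8)(0.371)/(1.201e-07) = 0.173 Ω
Seg 3: A = π(d/2)² = π(1.5150e-04 m)² = 7.211e-08 m²
R_3 = (1.10×10^-7)(0.646)/(7.211e-08) = 0.9855 Ω
R_total = R_1 + R_2 + R_3 = 17.3 Ω

17.3 Ω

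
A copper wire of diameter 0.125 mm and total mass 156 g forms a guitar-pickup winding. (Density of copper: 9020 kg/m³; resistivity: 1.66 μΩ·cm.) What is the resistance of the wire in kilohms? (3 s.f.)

ρ = 1.66 μΩ·cm = 1.66×10^-8 Ω·m
A = π(d/2)² = π(6.2500e-05 m)² = 1.2272e-08 m²
L = m/(density·A) = 0.156/(9020×1.2272e-08) = 1409 m
R = ρL/A = (1.66×10^-8)(1409)/(1.2272e-08) = 1.91 kΩ

1.91 kΩ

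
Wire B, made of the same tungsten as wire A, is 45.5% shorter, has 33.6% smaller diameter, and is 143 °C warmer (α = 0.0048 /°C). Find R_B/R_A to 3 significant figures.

R ∝ ρL/d² with ρ ∝ (1+αΔT), so R_B/R_A = (1 − 45.5/100) × (1 − 33.6/100)⁻² × (1 + 0.0048×143)
= 0.545 × 2.268 × 1.686 = 2.08

2.08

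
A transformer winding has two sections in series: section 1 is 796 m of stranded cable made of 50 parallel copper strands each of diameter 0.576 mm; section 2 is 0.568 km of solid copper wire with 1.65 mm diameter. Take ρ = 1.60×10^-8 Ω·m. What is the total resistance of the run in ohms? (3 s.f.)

Section 1: A_strand = π(2.8800e-04)² = 2.606e-07 m²; R₁ = ρL/(N·A_s) = (1.60×10^-8)(796)/(50×2.606e-07) = 0.9775 Ω
Section 2: A = π(d/2)² = π(8.2500e-04 m)² = 2.138e-06 m²
R₂ = (1.60×10^-8)(568)/(2.138e-06) = 4.25 Ω
R = R₁ + R₂ = 5.23 Ω

5.23 Ω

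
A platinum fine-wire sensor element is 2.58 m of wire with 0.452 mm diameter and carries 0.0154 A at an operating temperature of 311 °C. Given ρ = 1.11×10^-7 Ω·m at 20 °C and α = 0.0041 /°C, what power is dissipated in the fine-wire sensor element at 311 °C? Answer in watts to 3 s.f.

9.28×10^-4 W

A = π(d/2)² = π(2.2600e-04 m)² = 1.605e-07 m²
R₍20₎ = ρL/A = (1.11×10^-7)(2.58)/(1.605e-07) = 1.785 Ω
R₍311₎ = R₍20₎(1 + αΔT) = 1.785 × (1 + 0.0041×291) = 3.914 Ω
P = I²R = (0.0154)² × 3.914 = 9.28×10^-4 W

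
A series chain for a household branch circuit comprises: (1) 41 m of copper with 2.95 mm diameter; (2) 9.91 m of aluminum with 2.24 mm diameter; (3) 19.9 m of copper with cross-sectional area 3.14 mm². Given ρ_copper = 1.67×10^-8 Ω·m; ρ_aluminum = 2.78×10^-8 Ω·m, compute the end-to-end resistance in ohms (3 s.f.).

0.276 Ω

Seg 1: A = π(d/2)² = π(1.4750e-03 m)² = 6.835e-06 m²
R_1 = (1.67×10^-8)(41)/(6.835e-06) = 0.1002 Ω
Seg 2: A = π(d/2)² = π(1.1200e-03 m)² = 3.941e-06 m²
R_2 = (2.78×10^-8)(9.91)/(3.941e-06) = 0.06991 Ω
Seg 3: A = 3.14 mm² = 3.140e-06 m²
R_3 = (1.67×10^-8)(19.9)/(3.140e-06) = 0.1058 Ω
R_total = R_1 + R_2 + R_3 = 0.276 Ω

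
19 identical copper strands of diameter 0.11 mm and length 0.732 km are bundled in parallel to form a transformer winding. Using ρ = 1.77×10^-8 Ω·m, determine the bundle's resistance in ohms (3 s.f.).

71.8 Ω

A_strand = π(5.5000e-05 m)² = 9.503e-09 m²
R_strand = ρL/A = (1.77×10^-8)(732)/(9.503e-09) = 1363 Ω
R_total = R_strand/N = 1363/19 = 71.8 Ω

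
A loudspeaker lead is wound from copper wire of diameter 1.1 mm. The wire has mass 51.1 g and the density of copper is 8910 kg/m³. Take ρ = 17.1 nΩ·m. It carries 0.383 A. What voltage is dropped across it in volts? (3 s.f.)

ρ = 17.1 nΩ·m = 1.71×10^-8 Ω·m
A = π(d/2)² = π(5.5000e-04 m)² = 9.5033e-07 m²
L = m/(density·A) = 0.0511/(8910×9.5033e-07) = 6.035 m
R = ρL/A = (1.71×10^-8)(6.035)/(9.5033e-07) = 0.1086 Ω
V = IR = 0.383 × 0.1086 = 0.0416 V

0.0416 V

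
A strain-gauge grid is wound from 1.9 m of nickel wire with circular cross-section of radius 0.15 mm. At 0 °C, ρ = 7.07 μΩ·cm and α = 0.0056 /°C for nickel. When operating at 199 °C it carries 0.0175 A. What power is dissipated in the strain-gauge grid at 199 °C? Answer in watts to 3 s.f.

0.00123 W

ρ = 7.07 μΩ·cm = 7.07×10^-8 Ω·m
A = πr² = π(1.5000e-04 m)² = 7.069e-08 m²
R₍0₎ = ρL/A = (7.07×10^-8)(1.9)/(7.069e-08) = 1.9 Ω
R₍199₎ = R₍0₎(1 + αΔT) = 1.9 × (1 + 0.0056×199) = 4.018 Ω
P = I²R = (0.0175)² × 4.018 = 0.00123 W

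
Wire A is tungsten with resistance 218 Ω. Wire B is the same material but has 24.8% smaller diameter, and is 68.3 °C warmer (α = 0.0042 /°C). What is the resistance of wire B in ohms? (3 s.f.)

R ∝ ρL/d² with ρ ∝ (1+αΔT), so R_B/R_A = (1 − 24.8/100)⁻² × (1 + 0.0042×68.3)
= 1.768 × 1.287 = 2.276
R_B = 2.276 × 218 = 496 Ω

496 Ω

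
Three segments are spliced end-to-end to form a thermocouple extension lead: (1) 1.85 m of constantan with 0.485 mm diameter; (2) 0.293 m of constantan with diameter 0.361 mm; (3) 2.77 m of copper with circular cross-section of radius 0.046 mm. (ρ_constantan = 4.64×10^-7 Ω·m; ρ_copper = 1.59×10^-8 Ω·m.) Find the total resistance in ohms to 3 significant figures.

Seg 1: A = π(d/2)² = π(2.4250e-04 m)² = 1.847e-07 m²
R_1 = (4.64×10^-7)(1.85)/(1.847e-07) = 4.646 Ω
Seg 2: A = π(d/2)² = π(1.8050e-04 m)² = 1.024e-07 m²
R_2 = (4.64×10^-7)(0.293)/(1.024e-07) = 1.328 Ω
Seg 3: A = πr² = π(4.6000e-05 m)² = 6.648e-09 m²
R_3 = (1.59×10^-8)(2.77)/(6.648e-09) = 6.625 Ω
R_total = R_1 + R_2 + R_3 = 12.6 Ω

12.6 Ω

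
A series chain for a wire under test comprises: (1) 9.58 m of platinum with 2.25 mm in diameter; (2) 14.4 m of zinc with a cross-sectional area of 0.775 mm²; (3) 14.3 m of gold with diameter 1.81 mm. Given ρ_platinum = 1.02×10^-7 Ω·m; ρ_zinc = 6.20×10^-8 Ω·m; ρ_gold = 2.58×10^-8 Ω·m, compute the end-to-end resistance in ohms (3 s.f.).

Seg 1: A = π(d/2)² = π(1.1250e-03 m)² = 3.976e-06 m²
R_1 = (1.02×10^-7)(9.58)/(3.976e-06) = 0.2458 Ω
Seg 2: A = 0.775 mm² = 7.750e-07 m²
R_2 = (6.20×10^-8)(14.4)/(7.750e-07) = 1.152 Ω
Seg 3: A = π(d/2)² = π(9.0500e-04 m)² = 2.573e-06 m²
R_3 = (2.58×10^-8)(14.3)/(2.573e-06) = 0.1434 Ω
R_total = R_1 + R_2 + R_3 = 1.54 Ω

1.54 Ω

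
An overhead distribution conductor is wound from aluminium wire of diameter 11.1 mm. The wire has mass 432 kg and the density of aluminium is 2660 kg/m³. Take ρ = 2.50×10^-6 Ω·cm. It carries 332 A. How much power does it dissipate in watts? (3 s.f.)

ρ = 2.50×10^-6 Ω·cm = 2.50×10^-8 Ω·m
A = π(d/2)² = π(5.5500e-03 m)² = 9.6769e-05 m²
L = m/(density·A) = 432/(2660×9.6769e-05) = 1678 m
R = ρL/A = (2.50×10^-8)(1678)/(9.6769e-05) = 0.4336 Ω
P = I²R = (332)² × 0.4336 = 47800 W

47800 W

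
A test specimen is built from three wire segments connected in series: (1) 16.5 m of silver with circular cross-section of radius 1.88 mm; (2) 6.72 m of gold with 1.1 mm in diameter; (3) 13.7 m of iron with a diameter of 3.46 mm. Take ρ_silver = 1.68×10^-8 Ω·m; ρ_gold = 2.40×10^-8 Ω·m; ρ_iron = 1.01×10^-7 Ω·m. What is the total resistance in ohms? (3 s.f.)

0.342 Ω

Seg 1: A = πr² = π(1.8800e-03 m)² = 1.110e-05 m²
R_1 = (1.68×10^-8)(16.5)/(1.110e-05) = 0.02496 Ω
Seg 2: A = π(d/2)² = π(5.5000e-04 m)² = 9.503e-07 m²
R_2 = (2.40×10^-8)(6.72)/(9.503e-07) = 0.1697 Ω
Seg 3: A = π(d/2)² = π(1.7300e-03 m)² = 9.402e-06 m²
R_3 = (1.01×10^-7)(13.7)/(9.402e-06) = 0.1472 Ω
R_total = R_1 + R_2 + R_3 = 0.342 Ω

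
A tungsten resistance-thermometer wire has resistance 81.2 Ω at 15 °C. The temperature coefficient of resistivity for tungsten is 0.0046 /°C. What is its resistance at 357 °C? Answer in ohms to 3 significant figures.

ΔT = 357 − 15 = 342 °C
R = R₀(1 + αΔT) = 81.2 × (1 + 0.0046×342) = 81.2 × 2.573 = 209 Ω

209 Ω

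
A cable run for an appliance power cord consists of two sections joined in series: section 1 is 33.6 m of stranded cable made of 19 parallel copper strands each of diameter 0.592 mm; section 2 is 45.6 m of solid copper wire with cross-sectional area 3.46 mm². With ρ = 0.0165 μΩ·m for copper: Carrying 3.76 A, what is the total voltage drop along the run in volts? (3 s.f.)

1.22 V

ρ = 0.0165 μΩ·m = 1.65×10^-8 Ω·m
Section 1: A_strand = π(2.9600e-04)² = 2.753e-07 m²; R₁ = ρL/(N·A_s) = (1.65×10^-8)(33.6)/(19×2.753e-07) = 0.106 Ω
Section 2: A = 3.46 mm² = 3.460e-06 m²
R₂ = (1.65×10^-8)(45.6)/(3.460e-06) = 0.2175 Ω
R = R₁ + R₂ = 0.3235 Ω
V = IR = 3.76 × 0.3235 = 1.22 V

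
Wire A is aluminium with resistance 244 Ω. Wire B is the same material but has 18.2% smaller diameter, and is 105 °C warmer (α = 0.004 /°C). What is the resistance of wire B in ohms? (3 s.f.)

R ∝ ρL/d² with ρ ∝ (1+αΔT), so R_B/R_A = (1 − 18.2/100)⁻² × (1 + 0.004×105)
= 1.494 × 1.42 = 2.122
R_B = 2.122 × 244 = 518 Ω

518 Ω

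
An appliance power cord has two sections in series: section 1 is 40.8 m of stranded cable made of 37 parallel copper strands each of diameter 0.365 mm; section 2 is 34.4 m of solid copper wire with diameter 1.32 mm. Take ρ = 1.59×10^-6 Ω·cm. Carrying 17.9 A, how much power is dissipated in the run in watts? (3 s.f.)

ρ = 1.59×10^-6 Ω·cm = 1.59×10^-8 Ω·m
Section 1: A_strand = π(1.8250e-04)² = 1.046e-07 m²; R₁ = ρL/(N·A_s) = (1.59×10^-8)(40.8)/(37×1.046e-07) = 0.1676 Ω
Section 2: A = π(d/2)² = π(6.6000e-04 m)² = 1.368e-06 m²
R₂ = (1.59×10^-8)(34.4)/(1.368e-06) = 0.3997 Ω
R = R₁ + R₂ = 0.5672 Ω
P = I²R = (17.9)² × 0.5672 = 182 W

182 W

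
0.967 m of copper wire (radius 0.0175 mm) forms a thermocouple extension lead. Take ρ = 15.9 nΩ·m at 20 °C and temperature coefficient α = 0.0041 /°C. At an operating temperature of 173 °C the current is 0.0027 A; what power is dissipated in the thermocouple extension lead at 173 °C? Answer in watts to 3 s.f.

ρ = 15.9 nΩ·m = 1.59×10^-8 Ω·m
A = πr² = π(1.7500e-05 m)² = 9.621e-10 m²
R₍20₎ = ρL/A = (1.59×10^-8)(0.967)/(9.621e-10) = 15.98 Ω
R₍173₎ = R₍20₎(1 + αΔT) = 15.98 × (1 + 0.0041×153) = 26.01 Ω
P = I²R = (0.0027)² × 26.01 = 1.90×10^-4 W

1.90×10^-4 W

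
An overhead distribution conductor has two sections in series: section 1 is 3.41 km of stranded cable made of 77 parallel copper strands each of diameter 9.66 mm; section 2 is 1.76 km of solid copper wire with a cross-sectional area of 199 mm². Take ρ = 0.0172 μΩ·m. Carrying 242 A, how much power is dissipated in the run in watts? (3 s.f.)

9520 W

ρ = 0.0172 μΩ·m = 1.72×10^-8 Ω·m
Section 1: A_strand = π(4.8300e-03)² = 7.329e-05 m²; R₁ = ρL/(N·A_s) = (1.72×10^-8)(3410)/(77×7.329e-05) = 0.01039 Ω
Section 2: A = 199 mm² = 1.990e-04 m²
R₂ = (1.72×10^-8)(1760)/(1.990e-04) = 0.1521 Ω
R = R₁ + R₂ = 0.1625 Ω
P = I²R = (242)² × 0.1625 = 9520 W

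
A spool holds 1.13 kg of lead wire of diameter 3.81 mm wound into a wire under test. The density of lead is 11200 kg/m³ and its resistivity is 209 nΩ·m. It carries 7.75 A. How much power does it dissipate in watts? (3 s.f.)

ρ = 209 nΩ·m = 2.09×10^-7 Ω·m
A = π(d/2)² = π(1.9050e-03 m)² = 1.1401e-05 m²
L = m/(density·A) = 1.13/(11200×1.1401e-05) = 8.85 m
R = ρL/A = (2.09×10^-7)(8.85)/(1.1401e-05) = 0.1622 Ω
P = I²R = (7.75)² × 0.1622 = 9.74 W

9.74 W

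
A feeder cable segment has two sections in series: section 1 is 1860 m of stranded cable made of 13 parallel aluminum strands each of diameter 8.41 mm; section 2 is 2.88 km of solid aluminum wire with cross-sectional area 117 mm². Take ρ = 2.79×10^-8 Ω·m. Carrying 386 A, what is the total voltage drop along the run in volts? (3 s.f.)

Section 1: A_strand = π(4.2050e-03)² = 5.555e-05 m²; R₁ = ρL/(N·A_s) = (2.79×10^-8)(1860)/(13×5.555e-05) = 0.07186 Ω
Section 2: A = 117 mm² = 1.170e-04 m²
R₂ = (2.79×10^-8)(2880)/(1.170e-04) = 0.6868 Ω
R = R₁ + R₂ = 0.7586 Ω
V = IR = 386 × 0.7586 = 293 V

293 V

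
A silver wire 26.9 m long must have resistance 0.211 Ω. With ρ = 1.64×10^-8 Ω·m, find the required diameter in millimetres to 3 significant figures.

1.63 mm

A = ρL/R = (1.64×10^-8)(26.9)/(0.211) = 2.091e-06 m²
d = 2√(A/π) = 1.632e-03 m = 1.63 mm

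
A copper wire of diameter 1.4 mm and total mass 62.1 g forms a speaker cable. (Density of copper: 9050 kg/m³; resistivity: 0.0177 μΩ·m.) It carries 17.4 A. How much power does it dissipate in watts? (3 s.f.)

15.5 W

ρ = 0.0177 μΩ·m = 1.77×10^-8 Ω·m
A = π(d/2)² = π(7.0000e-04 m)² = 1.5394e-06 m²
L = m/(density·A) = 0.0621/(9050×1.5394e-06) = 4.458 m
R = ρL/A = (1.77×10^-8)(4.458)/(1.5394e-06) = 0.05125 Ω
P = I²R = (17.4)² × 0.05125 = 15.5 W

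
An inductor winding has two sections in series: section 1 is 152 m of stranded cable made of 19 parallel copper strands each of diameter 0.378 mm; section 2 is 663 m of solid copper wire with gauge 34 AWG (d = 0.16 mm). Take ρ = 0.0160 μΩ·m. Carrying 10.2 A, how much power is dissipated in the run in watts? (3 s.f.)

55000 W

ρ = 0.0160 μΩ·m = 1.60×10^-8 Ω·m
Section 1: A_strand = π(1.8900e-04)² = 1.122e-07 m²; R₁ = ρL/(N·A_s) = (1.60×10^-8)(152)/(19×1.122e-07) = 1.141 Ω
Section 2: A = π(0.16/2 mm)² = π(8.0000e-05 m)² = 2.011e-08 m²
R₂ = (1.60×10^-8)(663)/(2.011e-08) = 527.6 Ω
R = R₁ + R₂ = 528.7 Ω
P = I²R = (10.2)² × 528.7 = 55000 W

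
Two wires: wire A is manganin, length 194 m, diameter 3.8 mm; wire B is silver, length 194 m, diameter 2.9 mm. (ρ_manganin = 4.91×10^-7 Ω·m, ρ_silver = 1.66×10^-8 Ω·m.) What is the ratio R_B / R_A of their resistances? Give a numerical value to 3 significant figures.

R ∝ ρL/d², so R_B/R_A = (ρ_B/ρ_A) × (d_A/d_B)²
= (1.66×10^-8/4.91×10^-7) × (3.8/2.9)² = 0.0580

0.0580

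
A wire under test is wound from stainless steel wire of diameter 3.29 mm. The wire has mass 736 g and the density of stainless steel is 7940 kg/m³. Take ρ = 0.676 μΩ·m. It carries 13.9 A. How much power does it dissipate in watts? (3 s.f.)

168 W

ρ = 0.676 μΩ·m = 6.76×10^-7 Ω·m
A = π(d/2)² = π(1.6450e-03 m)² = 8.5012e-06 m²
L = m/(density·A) = 0.736/(7940×8.5012e-06) = 10.9 m
R = ρL/A = (6.76×10^-7)(10.9)/(8.5012e-06) = 0.867 Ω
P = I²R = (13.9)² × 0.867 = 168 W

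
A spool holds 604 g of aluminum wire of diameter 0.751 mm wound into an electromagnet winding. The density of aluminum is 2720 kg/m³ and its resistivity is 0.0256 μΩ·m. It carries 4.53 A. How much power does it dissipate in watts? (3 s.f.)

ρ = 0.0256 μΩ·m = 2.56×10^-8 Ω·m
A = π(d/2)² = π(3.7550e-04 m)² = 4.4297e-07 m²
L = m/(density·A) = 0.604/(2720×4.4297e-07) = 501.3 m
R = ρL/A = (2.56×10^-8)(501.3)/(4.4297e-07) = 28.97 Ω
P = I²R = (4.53)² × 28.97 = 595 W

595 W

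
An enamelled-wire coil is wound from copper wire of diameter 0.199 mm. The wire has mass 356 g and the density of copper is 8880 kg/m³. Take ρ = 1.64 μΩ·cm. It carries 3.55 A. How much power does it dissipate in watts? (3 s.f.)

8570 W

ρ = 1.64 μΩ·cm = 1.64×10^-8 Ω·m
A = π(d/2)² = π(9.9500e-05 m)² = 3.1103e-08 m²
L = m/(density·A) = 0.356/(8880×3.1103e-08) = 1289 m
R = ρL/A = (1.64×10^-8)(1289)/(3.1103e-08) = 679.7 Ω
P = I²R = (3.55)² × 679.7 = 8570 W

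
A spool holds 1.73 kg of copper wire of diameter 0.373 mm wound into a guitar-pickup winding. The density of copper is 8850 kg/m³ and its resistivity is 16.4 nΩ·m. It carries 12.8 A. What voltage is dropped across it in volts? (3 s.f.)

ρ = 16.4 nΩ·m = 1.64×10^-8 Ω·m
A = π(d/2)² = π(1.8650e-04 m)² = 1.0927e-07 m²
L = m/(density·A) = 1.73/(8850×1.0927e-07) = 1789 m
R = ρL/A = (1.64×10^-8)(1789)/(1.0927e-07) = 268.5 Ω
V = IR = 12.8 × 268.5 = 3440 V

3440 V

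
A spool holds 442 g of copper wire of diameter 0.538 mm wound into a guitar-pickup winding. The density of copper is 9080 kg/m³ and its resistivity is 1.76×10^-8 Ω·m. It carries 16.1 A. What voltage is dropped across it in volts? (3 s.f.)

267 V

A = π(d/2)² = π(2.6900e-04 m)² = 2.2733e-07 m²
L = m/(density·A) = 0.442/(9080×2.2733e-07) = 214.1 m
R = ρL/A = (1.76×10^-8)(214.1)/(2.2733e-07) = 16.58 Ω
V = IR = 16.1 × 16.58 = 267 V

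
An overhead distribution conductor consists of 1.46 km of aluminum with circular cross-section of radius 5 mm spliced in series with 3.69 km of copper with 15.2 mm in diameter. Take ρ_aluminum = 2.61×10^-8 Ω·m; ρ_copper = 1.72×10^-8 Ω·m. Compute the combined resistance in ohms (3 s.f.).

Segment 1: A = πr² = π(5.0000e-03 m)² = 7.854e-05 m²
R₁ = ρL/A = (2.61×10^-8)(1460)/(7.854e-05) = 0.4852 Ω
Segment 2: A = π(d/2)² = π(7.6000e-03 m)² = 1.815e-04 m²
R₂ = (1.72×10^-8)(3690)/(1.815e-04) = 0.3498 Ω
R = R₁ + R₂ = 0.835 Ω

0.835 Ω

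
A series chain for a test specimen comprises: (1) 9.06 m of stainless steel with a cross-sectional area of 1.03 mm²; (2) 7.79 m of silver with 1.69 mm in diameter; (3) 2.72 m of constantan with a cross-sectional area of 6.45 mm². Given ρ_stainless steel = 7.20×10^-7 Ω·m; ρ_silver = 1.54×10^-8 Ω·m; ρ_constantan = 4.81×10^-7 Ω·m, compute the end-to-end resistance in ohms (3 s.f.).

Seg 1: A = 1.03 mm² = 1.030e-06 m²
R_1 = (7.20×10^-7)(9.06)/(1.030e-06) = 6.333 Ω
Seg 2: A = π(d/2)² = π(8.4500e-04 m)² = 2.243e-06 m²
R_2 = (1.54×10^-8)(7.79)/(2.243e-06) = 0.05348 Ω
Seg 3: A = 6.45 mm² = 6.450e-06 m²
R_3 = (4.81×10^-7)(2.72)/(6.450e-06) = 0.2028 Ω
R_total = R_1 + R_2 + R_3 = 6.59 Ω

6.59 Ω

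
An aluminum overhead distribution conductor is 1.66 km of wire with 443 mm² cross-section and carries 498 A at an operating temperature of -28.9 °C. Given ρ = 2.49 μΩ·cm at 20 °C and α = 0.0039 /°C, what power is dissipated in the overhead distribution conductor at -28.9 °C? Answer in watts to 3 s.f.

18700 W

ρ = 2.49 μΩ·cm = 2.49×10^-8 Ω·m
A = 443 mm² = 4.430e-04 m²
R₍20₎ = ρL/A = (2.49×10^-8)(1660)/(4.430e-04) = 0.0933 Ω
R₍-28.9₎ = R₍20₎(1 + αΔT) = 0.0933 × (1 + 0.0039×-48.9) = 0.07551 Ω
P = I²R = (498)² × 0.07551 = 18700 W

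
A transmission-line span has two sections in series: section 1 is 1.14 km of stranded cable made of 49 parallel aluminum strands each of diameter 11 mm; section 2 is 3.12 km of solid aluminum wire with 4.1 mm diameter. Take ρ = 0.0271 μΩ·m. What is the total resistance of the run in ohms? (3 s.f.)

ρ = 0.0271 μΩ·m = 2.71×10^-8 Ω·m
Section 1: A_strand = π(5.5000e-03)² = 9.503e-05 m²; R₁ = ρL/(N·A_s) = (2.71×10^-8)(1140)/(49×9.503e-05) = 0.006634 Ω
Section 2: A = π(d/2)² = π(2.0500e-03 m)² = 1.320e-05 m²
R₂ = (2.71×10^-8)(3120)/(1.320e-05) = 6.404 Ω
R = R₁ + R₂ = 6.41 Ω

6.41 Ω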